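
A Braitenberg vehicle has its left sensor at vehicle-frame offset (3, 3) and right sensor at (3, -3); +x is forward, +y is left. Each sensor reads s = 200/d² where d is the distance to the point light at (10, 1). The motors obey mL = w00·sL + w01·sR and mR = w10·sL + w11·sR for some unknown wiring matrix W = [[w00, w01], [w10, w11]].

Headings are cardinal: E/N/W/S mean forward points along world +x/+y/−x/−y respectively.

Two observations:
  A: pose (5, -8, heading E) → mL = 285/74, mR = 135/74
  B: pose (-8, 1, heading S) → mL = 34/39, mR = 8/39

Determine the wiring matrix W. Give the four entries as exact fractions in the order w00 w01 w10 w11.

obs A: pose=(5,-8,E) → sL=5, sR=50/37, mL=285/74, mR=135/74
obs B: pose=(-8,1,S) → sL=100/117, sR=4/9, mL=34/39, mR=8/39
sensor matrix S = [[5, 50/37], [100/117, 4/9]]; det S = 1540/1443
solve [mL_A; mL_B] = S·[w00; w01] and [mR_A; mR_B] = S·[w10; w11]:
  w00 = 1/2, w01 = 1, w10 = 1/2, w11 = -1/2

1/2 1 1/2 -1/2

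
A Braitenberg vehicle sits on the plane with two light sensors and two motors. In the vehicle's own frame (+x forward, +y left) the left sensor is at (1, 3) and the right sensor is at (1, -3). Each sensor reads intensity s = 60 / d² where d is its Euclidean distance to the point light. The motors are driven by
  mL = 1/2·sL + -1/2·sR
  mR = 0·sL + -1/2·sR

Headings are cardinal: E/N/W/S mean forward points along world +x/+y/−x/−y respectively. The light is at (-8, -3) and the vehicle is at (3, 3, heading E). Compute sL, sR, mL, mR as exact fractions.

4/15 20/51 -16/255 -10/51

left sensor world pos  = (4, 6); dL² = 225
right sensor world pos = (4, 0); dR² = 153
sL = 60/225 = 4/15
sR = 60/153 = 20/51
mL = 1/2·sL + -1/2·sR = -16/255
mR = 0·sL + -1/2·sR = -10/51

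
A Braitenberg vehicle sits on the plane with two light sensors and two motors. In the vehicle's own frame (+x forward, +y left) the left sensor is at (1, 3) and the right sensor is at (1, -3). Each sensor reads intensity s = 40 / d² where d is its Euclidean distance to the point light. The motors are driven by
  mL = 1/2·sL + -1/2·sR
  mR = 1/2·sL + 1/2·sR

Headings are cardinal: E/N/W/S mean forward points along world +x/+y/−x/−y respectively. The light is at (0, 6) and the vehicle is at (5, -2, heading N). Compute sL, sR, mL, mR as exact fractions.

40/53 40/113 1200/5989 3320/5989

left sensor world pos  = (2, -1); dL² = 53
right sensor world pos = (8, -1); dR² = 113
sL = 40/53 = 40/53
sR = 40/113 = 40/113
mL = 1/2·sL + -1/2·sR = 1200/5989
mR = 1/2·sL + 1/2·sR = 3320/5989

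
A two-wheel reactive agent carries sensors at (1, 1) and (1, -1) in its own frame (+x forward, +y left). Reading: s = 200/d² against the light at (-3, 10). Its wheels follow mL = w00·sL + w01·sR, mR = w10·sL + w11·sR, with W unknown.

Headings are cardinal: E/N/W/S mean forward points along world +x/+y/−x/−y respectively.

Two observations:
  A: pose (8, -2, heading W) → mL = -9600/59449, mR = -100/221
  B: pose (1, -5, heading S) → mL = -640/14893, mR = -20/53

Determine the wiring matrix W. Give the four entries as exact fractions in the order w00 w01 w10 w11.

obs A: pose=(8,-2,W) → sL=200/269, sR=200/221, mL=-9600/59449, mR=-100/221
obs B: pose=(1,-5,S) → sL=200/281, sR=40/53, mL=-640/14893, mR=-20/53
sensor matrix S = [[200/269, 200/221], [200/281, 40/53]]; det S = -73472000/885373957
solve [mL_A; mL_B] = S·[w00; w01] and [mR_A; mR_B] = S·[w10; w11]:
  w00 = 1, w01 = -1, w10 = 0, w11 = -1/2

1 -1 0 -1/2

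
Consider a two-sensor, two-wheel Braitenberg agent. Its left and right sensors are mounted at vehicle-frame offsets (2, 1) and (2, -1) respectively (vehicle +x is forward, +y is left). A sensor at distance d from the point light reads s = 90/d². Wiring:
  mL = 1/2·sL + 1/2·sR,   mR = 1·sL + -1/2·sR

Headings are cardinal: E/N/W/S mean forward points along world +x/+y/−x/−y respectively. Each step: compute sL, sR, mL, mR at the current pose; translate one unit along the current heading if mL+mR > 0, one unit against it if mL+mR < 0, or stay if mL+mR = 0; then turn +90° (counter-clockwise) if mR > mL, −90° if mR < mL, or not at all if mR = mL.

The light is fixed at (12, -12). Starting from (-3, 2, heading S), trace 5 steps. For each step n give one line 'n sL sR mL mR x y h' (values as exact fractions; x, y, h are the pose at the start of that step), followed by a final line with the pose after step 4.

0 9/34 9/40 333/1360 207/1360 -3 2 S
1 90/433 18/97 8262/42001 4833/42001 -3 1 W
2 45/257 1/5 241/1285 193/2570 -4 1 N
3 90/421 18/73 7074/30733 2781/30733 -4 2 E
4 9/34 9/40 333/1360 207/1360 -3 2 S
final -3 1 W

n=0: pose=(-3,2,S); sL=9/34, sR=9/40; mL=333/1360, mR=207/1360; mL+mR=27/68 → advance +1; mR−mL=-63/680 → turn -1·90°
n=1: pose=(-3,1,W); sL=90/433, sR=18/97; mL=8262/42001, mR=4833/42001; mL+mR=135/433 → advance +1; mR−mL=-3429/42001 → turn -1·90°
n=2: pose=(-4,1,N); sL=45/257, sR=1/5; mL=241/1285, mR=193/2570; mL+mR=135/514 → advance +1; mR−mL=-289/2570 → turn -1·90°
n=3: pose=(-4,2,E); sL=90/421, sR=18/73; mL=7074/30733, mR=2781/30733; mL+mR=135/421 → advance +1; mR−mL=-4293/30733 → turn -1·90°
n=4: pose=(-3,2,S); sL=9/34, sR=9/40; mL=333/1360, mR=207/1360; mL+mR=27/68 → advance +1; mR−mL=-63/680 → turn -1·90°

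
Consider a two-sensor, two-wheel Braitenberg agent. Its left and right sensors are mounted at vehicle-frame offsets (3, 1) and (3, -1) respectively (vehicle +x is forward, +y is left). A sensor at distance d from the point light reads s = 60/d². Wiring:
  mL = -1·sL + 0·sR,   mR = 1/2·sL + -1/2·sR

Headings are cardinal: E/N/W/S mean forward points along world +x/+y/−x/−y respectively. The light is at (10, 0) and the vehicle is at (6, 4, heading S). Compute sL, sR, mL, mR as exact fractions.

6 30/13 -6 24/13

left sensor world pos  = (7, 1); dL² = 10
right sensor world pos = (5, 1); dR² = 26
sL = 60/10 = 6
sR = 60/26 = 30/13
mL = -1·sL + 0·sR = -6
mR = 1/2·sL + -1/2·sR = 24/13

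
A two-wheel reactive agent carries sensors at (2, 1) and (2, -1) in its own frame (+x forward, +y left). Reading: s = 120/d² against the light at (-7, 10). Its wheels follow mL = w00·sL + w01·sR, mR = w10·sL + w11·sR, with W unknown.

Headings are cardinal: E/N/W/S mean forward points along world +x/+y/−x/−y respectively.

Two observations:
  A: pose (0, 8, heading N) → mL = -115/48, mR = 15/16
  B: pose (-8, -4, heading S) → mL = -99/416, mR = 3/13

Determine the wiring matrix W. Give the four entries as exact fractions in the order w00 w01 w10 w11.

obs A: pose=(0,8,N) → sL=10/3, sR=15/8, mL=-115/48, mR=15/16
obs B: pose=(-8,-4,S) → sL=15/32, sR=6/13, mL=-99/416, mR=3/13
sensor matrix S = [[10/3, 15/8], [15/32, 6/13]]; det S = 2195/3328
solve [mL_A; mL_B] = S·[w00; w01] and [mR_A; mR_B] = S·[w10; w11]:
  w00 = -1, w01 = 1/2, w10 = 0, w11 = 1/2

-1 1/2 0 1/2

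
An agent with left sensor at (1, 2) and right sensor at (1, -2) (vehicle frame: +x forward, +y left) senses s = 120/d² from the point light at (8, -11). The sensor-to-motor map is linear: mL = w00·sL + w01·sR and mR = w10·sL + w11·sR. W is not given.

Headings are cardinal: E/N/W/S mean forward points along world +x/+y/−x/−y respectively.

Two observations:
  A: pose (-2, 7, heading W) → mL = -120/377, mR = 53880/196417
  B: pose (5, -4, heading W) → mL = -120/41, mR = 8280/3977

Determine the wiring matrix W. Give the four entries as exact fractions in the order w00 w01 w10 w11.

obs A: pose=(-2,7,W) → sL=120/377, sR=120/521, mL=-120/377, mR=53880/196417
obs B: pose=(5,-4,W) → sL=120/41, sR=120/97, mL=-120/41, mR=8280/3977
sensor matrix S = [[120/377, 120/521], [120/41, 120/97]]; det S = -218995200/781150409
solve [mL_A; mL_B] = S·[w00; w01] and [mR_A; mR_B] = S·[w10; w11]:
  w00 = -1, w01 = 0, w10 = 1/2, w11 = 1/2

-1 0 1/2 1/2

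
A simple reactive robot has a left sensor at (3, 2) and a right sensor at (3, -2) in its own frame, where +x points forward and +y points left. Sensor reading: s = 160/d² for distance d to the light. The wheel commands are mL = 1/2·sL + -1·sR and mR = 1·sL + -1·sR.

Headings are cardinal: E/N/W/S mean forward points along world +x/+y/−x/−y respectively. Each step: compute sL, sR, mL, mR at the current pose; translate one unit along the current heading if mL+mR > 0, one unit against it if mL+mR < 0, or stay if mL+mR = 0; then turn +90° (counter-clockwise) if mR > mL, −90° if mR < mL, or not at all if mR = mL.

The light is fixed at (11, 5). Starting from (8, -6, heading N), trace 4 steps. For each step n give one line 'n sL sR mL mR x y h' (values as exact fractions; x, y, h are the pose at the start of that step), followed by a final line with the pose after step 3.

n=0: pose=(8,-6,N); sL=160/89, sR=32/13; mL=-1808/1157, mR=-768/1157; mL+mR=-2576/1157 → advance -1; mR−mL=80/89 → turn +1·90°
n=1: pose=(8,-7,W); sL=20/29, sR=20/17; mL=-410/493, mR=-240/493; mL+mR=-650/493 → advance -1; mR−mL=10/29 → turn +1·90°
n=2: pose=(9,-7,S); sL=32/45, sR=160/241; mL=-3344/10845, mR=512/10845; mL+mR=-944/3615 → advance -1; mR−mL=16/45 → turn +1·90°
n=3: pose=(9,-6,E); sL=80/41, sR=16/17; mL=24/697, mR=704/697; mL+mR=728/697 → advance +1; mR−mL=40/41 → turn +1·90°

0 160/89 32/13 -1808/1157 -768/1157 8 -6 N
1 20/29 20/17 -410/493 -240/493 8 -7 W
2 32/45 160/241 -3344/10845 512/10845 9 -7 S
3 80/41 16/17 24/697 704/697 9 -6 E
final 10 -6 N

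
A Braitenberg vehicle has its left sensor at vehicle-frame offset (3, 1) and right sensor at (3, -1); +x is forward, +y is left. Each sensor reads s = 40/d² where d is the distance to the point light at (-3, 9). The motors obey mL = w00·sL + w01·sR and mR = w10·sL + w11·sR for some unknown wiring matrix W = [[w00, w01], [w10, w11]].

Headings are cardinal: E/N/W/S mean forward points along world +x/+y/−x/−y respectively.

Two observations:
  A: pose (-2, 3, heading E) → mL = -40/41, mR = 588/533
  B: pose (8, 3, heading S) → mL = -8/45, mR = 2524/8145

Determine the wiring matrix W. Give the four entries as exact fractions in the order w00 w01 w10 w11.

-1 0 1/2 1

obs A: pose=(-2,3,E) → sL=40/41, sR=8/13, mL=-40/41, mR=588/533
obs B: pose=(8,3,S) → sL=8/45, sR=40/181, mL=-8/45, mR=2524/8145
sensor matrix S = [[40/41, 8/13], [8/45, 40/181]]; det S = 461056/4341285
solve [mL_A; mL_B] = S·[w00; w01] and [mR_A; mR_B] = S·[w10; w11]:
  w00 = -1, w01 = 0, w10 = 1/2, w11 = 1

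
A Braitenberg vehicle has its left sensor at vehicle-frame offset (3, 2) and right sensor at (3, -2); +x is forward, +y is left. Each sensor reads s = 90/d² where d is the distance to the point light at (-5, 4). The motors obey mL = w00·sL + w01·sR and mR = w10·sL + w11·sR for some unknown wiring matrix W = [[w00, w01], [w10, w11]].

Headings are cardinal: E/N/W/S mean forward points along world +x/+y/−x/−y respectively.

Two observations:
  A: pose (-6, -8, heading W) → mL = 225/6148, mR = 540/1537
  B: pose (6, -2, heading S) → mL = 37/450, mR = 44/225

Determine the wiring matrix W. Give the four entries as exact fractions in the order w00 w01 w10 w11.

1 -1/2 -1 1

obs A: pose=(-6,-8,W) → sL=45/106, sR=45/58, mL=225/6148, mR=540/1537
obs B: pose=(6,-2,S) → sL=9/25, sR=5/9, mL=37/450, mR=44/225
sensor matrix S = [[45/106, 45/58], [9/25, 5/9]]; det S = -334/7685
solve [mL_A; mL_B] = S·[w00; w01] and [mR_A; mR_B] = S·[w10; w11]:
  w00 = 1, w01 = -1/2, w10 = -1, w11 = 1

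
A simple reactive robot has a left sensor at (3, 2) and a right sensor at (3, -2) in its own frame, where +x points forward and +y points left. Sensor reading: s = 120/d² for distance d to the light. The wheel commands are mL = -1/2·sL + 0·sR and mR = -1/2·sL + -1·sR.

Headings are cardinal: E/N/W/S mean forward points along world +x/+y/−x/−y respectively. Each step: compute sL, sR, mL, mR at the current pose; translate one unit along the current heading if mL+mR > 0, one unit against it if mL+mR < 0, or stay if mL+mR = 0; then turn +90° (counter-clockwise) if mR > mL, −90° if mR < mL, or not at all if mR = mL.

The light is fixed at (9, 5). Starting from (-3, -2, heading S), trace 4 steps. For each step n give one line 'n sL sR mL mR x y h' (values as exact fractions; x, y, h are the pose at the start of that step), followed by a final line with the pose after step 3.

0 3/5 15/37 -3/10 -261/370 -3 -2 S
1 120/289 120/241 -60/289 -49140/69649 -3 -1 W
2 60/89 4/3 -30/89 -446/267 -2 -1 N
3 120/89 24/29 -60/89 -3876/2581 -2 -2 E
final -3 -2 S

n=0: pose=(-3,-2,S); sL=3/5, sR=15/37; mL=-3/10, mR=-261/370; mL+mR=-186/185 → advance -1; mR−mL=-15/37 → turn -1·90°
n=1: pose=(-3,-1,W); sL=120/289, sR=120/241; mL=-60/289, mR=-49140/69649; mL+mR=-63600/69649 → advance -1; mR−mL=-120/241 → turn -1·90°
n=2: pose=(-2,-1,N); sL=60/89, sR=4/3; mL=-30/89, mR=-446/267; mL+mR=-536/267 → advance -1; mR−mL=-4/3 → turn -1·90°
n=3: pose=(-2,-2,E); sL=120/89, sR=24/29; mL=-60/89, mR=-3876/2581; mL+mR=-5616/2581 → advance -1; mR−mL=-24/29 → turn -1·90°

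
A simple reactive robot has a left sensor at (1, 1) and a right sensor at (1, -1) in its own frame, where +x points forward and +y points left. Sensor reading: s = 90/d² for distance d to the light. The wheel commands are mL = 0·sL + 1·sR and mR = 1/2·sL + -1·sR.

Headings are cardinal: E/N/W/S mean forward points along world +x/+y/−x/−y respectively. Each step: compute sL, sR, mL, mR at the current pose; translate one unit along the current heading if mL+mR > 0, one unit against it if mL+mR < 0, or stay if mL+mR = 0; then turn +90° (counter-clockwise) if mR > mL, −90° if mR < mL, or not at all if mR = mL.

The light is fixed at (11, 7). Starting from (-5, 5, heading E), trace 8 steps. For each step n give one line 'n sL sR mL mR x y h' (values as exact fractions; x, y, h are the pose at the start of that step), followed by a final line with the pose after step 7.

n=0: pose=(-5,5,E); sL=45/113, sR=5/13; mL=5/13, mR=-545/2938; mL+mR=45/226 → advance +1; mR−mL=-1675/2938 → turn -1·90°
n=1: pose=(-4,5,S); sL=18/41, sR=18/53; mL=18/53, mR=-261/2173; mL+mR=9/41 → advance +1; mR−mL=-999/2173 → turn -1·90°
n=2: pose=(-4,4,W); sL=45/136, sR=9/26; mL=9/26, mR=-639/3536; mL+mR=45/272 → advance +1; mR−mL=-1863/3536 → turn -1·90°
n=3: pose=(-5,4,N); sL=90/293, sR=90/229; mL=90/229, mR=-16065/67097; mL+mR=45/293 → advance +1; mR−mL=-42435/67097 → turn -1·90°
n=4: pose=(-5,5,E); sL=45/113, sR=5/13; mL=5/13, mR=-545/2938; mL+mR=45/226 → advance +1; mR−mL=-1675/2938 → turn -1·90°
n=5: pose=(-4,5,S); sL=18/41, sR=18/53; mL=18/53, mR=-261/2173; mL+mR=9/41 → advance +1; mR−mL=-999/2173 → turn -1·90°
n=6: pose=(-4,4,W); sL=45/136, sR=9/26; mL=9/26, mR=-639/3536; mL+mR=45/272 → advance +1; mR−mL=-1863/3536 → turn -1·90°
n=7: pose=(-5,4,N); sL=90/293, sR=90/229; mL=90/229, mR=-16065/67097; mL+mR=45/293 → advance +1; mR−mL=-42435/67097 → turn -1·90°

0 45/113 5/13 5/13 -545/2938 -5 5 E
1 18/41 18/53 18/53 -261/2173 -4 5 S
2 45/136 9/26 9/26 -639/3536 -4 4 W
3 90/293 90/229 90/229 -16065/67097 -5 4 N
4 45/113 5/13 5/13 -545/2938 -5 5 E
5 18/41 18/53 18/53 -261/2173 -4 5 S
6 45/136 9/26 9/26 -639/3536 -4 4 W
7 90/293 90/229 90/229 -16065/67097 -5 4 N
final -5 5 E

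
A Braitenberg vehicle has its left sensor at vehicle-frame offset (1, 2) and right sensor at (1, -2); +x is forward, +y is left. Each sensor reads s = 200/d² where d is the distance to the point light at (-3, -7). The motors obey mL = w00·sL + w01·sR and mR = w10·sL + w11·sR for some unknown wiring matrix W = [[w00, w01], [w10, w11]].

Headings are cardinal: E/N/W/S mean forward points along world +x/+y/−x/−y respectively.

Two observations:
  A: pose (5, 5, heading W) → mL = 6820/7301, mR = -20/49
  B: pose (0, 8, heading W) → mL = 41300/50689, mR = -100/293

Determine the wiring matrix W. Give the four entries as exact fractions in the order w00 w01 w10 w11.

obs A: pose=(5,5,W) → sL=200/149, sR=40/49, mL=6820/7301, mR=-20/49
obs B: pose=(0,8,W) → sL=200/173, sR=200/293, mL=41300/50689, mR=-100/293
sensor matrix S = [[200/149, 40/49], [200/173, 200/293]]; det S = -10176000/370080389
solve [mL_A; mL_B] = S·[w00; w01] and [mR_A; mR_B] = S·[w10; w11]:
  w00 = 1, w01 = -1/2, w10 = 0, w11 = -1/2

1 -1/2 0 -1/2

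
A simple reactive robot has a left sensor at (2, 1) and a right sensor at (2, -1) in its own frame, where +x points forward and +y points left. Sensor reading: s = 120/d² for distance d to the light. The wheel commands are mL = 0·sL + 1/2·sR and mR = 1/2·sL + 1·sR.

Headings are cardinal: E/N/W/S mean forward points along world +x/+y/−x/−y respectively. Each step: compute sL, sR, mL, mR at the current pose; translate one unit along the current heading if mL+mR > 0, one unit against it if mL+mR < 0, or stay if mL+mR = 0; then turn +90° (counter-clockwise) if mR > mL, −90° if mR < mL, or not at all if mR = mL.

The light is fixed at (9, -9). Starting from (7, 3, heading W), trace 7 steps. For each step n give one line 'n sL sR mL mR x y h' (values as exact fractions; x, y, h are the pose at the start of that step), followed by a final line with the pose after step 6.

n=0: pose=(7,3,W); sL=120/137, sR=24/37; mL=12/37, mR=5508/5069; mL+mR=7152/5069 → advance +1; mR−mL=3864/5069 → turn +1·90°
n=1: pose=(6,3,S); sL=15/13, sR=30/29; mL=15/29, mR=1215/754; mL+mR=1605/754 → advance +1; mR−mL=825/754 → turn +1·90°
n=2: pose=(6,2,E); sL=24/29, sR=120/101; mL=60/101, mR=4692/2929; mL+mR=6432/2929 → advance +1; mR−mL=2952/2929 → turn +1·90°
n=3: pose=(7,2,N); sL=60/89, sR=12/17; mL=6/17, mR=1578/1513; mL+mR=2112/1513 → advance +1; mR−mL=1044/1513 → turn +1·90°
n=4: pose=(7,3,W); sL=120/137, sR=24/37; mL=12/37, mR=5508/5069; mL+mR=7152/5069 → advance +1; mR−mL=3864/5069 → turn +1·90°
n=5: pose=(6,3,S); sL=15/13, sR=30/29; mL=15/29, mR=1215/754; mL+mR=1605/754 → advance +1; mR−mL=825/754 → turn +1·90°
n=6: pose=(6,2,E); sL=24/29, sR=120/101; mL=60/101, mR=4692/2929; mL+mR=6432/2929 → advance +1; mR−mL=2952/2929 → turn +1·90°

0 120/137 24/37 12/37 5508/5069 7 3 W
1 15/13 30/29 15/29 1215/754 6 3 S
2 24/29 120/101 60/101 4692/2929 6 2 E
3 60/89 12/17 6/17 1578/1513 7 2 N
4 120/137 24/37 12/37 5508/5069 7 3 W
5 15/13 30/29 15/29 1215/754 6 3 S
6 24/29 120/101 60/101 4692/2929 6 2 E
final 7 2 N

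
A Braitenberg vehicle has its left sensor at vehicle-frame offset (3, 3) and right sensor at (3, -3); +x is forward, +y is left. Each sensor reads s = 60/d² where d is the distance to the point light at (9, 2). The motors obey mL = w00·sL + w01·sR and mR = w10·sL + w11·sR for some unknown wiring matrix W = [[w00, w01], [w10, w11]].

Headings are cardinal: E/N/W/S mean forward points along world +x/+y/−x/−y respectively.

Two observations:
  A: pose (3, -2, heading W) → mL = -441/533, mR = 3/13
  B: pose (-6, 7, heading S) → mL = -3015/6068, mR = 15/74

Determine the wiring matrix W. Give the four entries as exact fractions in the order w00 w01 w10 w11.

-1 -1/2 1/2 0

obs A: pose=(3,-2,W) → sL=6/13, sR=30/41, mL=-441/533, mR=3/13
obs B: pose=(-6,7,S) → sL=15/37, sR=15/82, mL=-3015/6068, mR=15/74
sensor matrix S = [[6/13, 30/41], [15/37, 15/82]]; det S = -4185/19721
solve [mL_A; mL_B] = S·[w00; w01] and [mR_A; mR_B] = S·[w10; w11]:
  w00 = -1, w01 = -1/2, w10 = 1/2, w11 = 0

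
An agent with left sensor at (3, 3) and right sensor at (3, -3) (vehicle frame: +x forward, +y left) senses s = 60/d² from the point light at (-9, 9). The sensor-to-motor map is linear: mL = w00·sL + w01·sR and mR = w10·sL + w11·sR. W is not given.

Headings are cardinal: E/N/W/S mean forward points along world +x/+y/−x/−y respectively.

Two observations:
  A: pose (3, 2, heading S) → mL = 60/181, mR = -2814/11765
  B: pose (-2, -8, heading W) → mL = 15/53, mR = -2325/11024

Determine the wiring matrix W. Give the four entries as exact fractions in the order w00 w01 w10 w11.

0 1 1/2 -1

obs A: pose=(3,2,S) → sL=12/65, sR=60/181, mL=60/181, mR=-2814/11765
obs B: pose=(-2,-8,W) → sL=15/104, sR=15/53, mL=15/53, mR=-2325/11024
sensor matrix S = [[12/65, 60/181], [15/104, 15/53]]; det S = 1107/249418
solve [mL_A; mL_B] = S·[w00; w01] and [mR_A; mR_B] = S·[w10; w11]:
  w00 = 0, w01 = 1, w10 = 1/2, w11 = -1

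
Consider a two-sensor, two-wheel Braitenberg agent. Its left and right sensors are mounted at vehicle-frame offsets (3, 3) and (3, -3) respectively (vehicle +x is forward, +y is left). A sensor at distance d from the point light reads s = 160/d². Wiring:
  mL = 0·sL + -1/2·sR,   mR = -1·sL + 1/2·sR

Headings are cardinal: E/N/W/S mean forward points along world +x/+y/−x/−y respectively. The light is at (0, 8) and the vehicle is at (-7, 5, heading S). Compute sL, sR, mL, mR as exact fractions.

left sensor world pos  = (-4, 2); dL² = 52
right sensor world pos = (-10, 2); dR² = 136
sL = 160/52 = 40/13
sR = 160/136 = 20/17
mL = 0·sL + -1/2·sR = -10/17
mR = -1·sL + 1/2·sR = -550/221

40/13 20/17 -10/17 -550/221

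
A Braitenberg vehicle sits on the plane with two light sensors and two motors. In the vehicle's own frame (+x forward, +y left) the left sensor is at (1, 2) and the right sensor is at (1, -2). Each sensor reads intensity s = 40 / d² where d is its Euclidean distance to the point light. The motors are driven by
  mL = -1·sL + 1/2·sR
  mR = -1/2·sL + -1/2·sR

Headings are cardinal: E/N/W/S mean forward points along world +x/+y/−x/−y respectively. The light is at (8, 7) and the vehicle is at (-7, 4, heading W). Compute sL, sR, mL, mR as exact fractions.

left sensor world pos  = (-8, 2); dL² = 281
right sensor world pos = (-8, 6); dR² = 257
sL = 40/281 = 40/281
sR = 40/257 = 40/257
mL = -1·sL + 1/2·sR = -4660/72217
mR = -1/2·sL + -1/2·sR = -10760/72217

40/281 40/257 -4660/72217 -10760/72217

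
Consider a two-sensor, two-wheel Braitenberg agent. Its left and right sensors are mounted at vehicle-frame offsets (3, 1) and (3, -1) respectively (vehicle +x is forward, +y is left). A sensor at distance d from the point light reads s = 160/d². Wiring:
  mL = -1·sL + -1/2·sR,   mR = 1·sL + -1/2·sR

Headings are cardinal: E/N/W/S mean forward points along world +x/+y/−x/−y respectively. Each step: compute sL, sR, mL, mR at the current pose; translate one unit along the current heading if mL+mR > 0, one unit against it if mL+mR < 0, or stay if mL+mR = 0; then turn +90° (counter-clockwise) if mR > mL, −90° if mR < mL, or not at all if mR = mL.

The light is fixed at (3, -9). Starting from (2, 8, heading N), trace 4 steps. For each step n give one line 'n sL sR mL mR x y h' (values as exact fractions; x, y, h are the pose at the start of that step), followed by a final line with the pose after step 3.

0 40/101 2/5 -301/505 99/505 2 8 N
1 160/241 32/61 -13616/14701 5904/14701 2 7 W
2 16/17 16/17 -24/17 8/17 3 7 S
3 160/333 32/53 -13808/17649 3152/17649 3 8 E
final 2 8 N

n=0: pose=(2,8,N); sL=40/101, sR=2/5; mL=-301/505, mR=99/505; mL+mR=-2/5 → advance -1; mR−mL=80/101 → turn +1·90°
n=1: pose=(2,7,W); sL=160/241, sR=32/61; mL=-13616/14701, mR=5904/14701; mL+mR=-32/61 → advance -1; mR−mL=320/241 → turn +1·90°
n=2: pose=(3,7,S); sL=16/17, sR=16/17; mL=-24/17, mR=8/17; mL+mR=-16/17 → advance -1; mR−mL=32/17 → turn +1·90°
n=3: pose=(3,8,E); sL=160/333, sR=32/53; mL=-13808/17649, mR=3152/17649; mL+mR=-32/53 → advance -1; mR−mL=320/333 → turn +1·90°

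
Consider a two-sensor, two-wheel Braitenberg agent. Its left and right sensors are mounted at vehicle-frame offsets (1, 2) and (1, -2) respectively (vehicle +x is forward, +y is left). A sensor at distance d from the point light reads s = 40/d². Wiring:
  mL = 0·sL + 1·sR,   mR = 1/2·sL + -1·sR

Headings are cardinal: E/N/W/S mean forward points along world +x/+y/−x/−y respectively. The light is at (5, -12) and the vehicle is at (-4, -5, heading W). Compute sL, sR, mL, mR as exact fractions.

left sensor world pos  = (-5, -7); dL² = 125
right sensor world pos = (-5, -3); dR² = 181
sL = 40/125 = 8/25
sR = 40/181 = 40/181
mL = 0·sL + 1·sR = 40/181
mR = 1/2·sL + -1·sR = -276/4525

8/25 40/181 40/181 -276/4525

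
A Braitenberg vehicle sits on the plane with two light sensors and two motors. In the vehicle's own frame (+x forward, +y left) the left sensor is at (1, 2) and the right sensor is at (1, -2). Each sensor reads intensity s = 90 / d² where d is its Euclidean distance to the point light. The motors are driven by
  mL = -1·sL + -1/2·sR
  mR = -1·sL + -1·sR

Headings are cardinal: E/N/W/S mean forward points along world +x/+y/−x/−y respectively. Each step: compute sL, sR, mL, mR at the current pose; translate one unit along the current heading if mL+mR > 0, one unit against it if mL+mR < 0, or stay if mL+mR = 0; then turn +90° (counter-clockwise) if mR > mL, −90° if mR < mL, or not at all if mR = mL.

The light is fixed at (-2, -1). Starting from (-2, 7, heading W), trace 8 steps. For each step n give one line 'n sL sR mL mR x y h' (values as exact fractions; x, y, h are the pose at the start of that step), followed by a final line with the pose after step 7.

n=0: pose=(-2,7,W); sL=90/37, sR=90/101; mL=-10755/3737, mR=-12420/3737; mL+mR=-23175/3737 → advance -1; mR−mL=-45/101 → turn -1·90°
n=1: pose=(-1,7,N); sL=45/41, sR=1; mL=-131/82, mR=-86/41; mL+mR=-303/82 → advance -1; mR−mL=-1/2 → turn -1·90°
n=2: pose=(-1,6,E); sL=18/17, sR=90/29; mL=-1287/493, mR=-2052/493; mL+mR=-3339/493 → advance -1; mR−mL=-45/29 → turn -1·90°
n=3: pose=(-2,6,S); sL=9/4, sR=9/4; mL=-27/8, mR=-9/2; mL+mR=-63/8 → advance -1; mR−mL=-9/8 → turn -1·90°
n=4: pose=(-2,7,W); sL=90/37, sR=90/101; mL=-10755/3737, mR=-12420/3737; mL+mR=-23175/3737 → advance -1; mR−mL=-45/101 → turn -1·90°
n=5: pose=(-1,7,N); sL=45/41, sR=1; mL=-131/82, mR=-86/41; mL+mR=-303/82 → advance -1; mR−mL=-1/2 → turn -1·90°
n=6: pose=(-1,6,E); sL=18/17, sR=90/29; mL=-1287/493, mR=-2052/493; mL+mR=-3339/493 → advance -1; mR−mL=-45/29 → turn -1·90°
n=7: pose=(-2,6,S); sL=9/4, sR=9/4; mL=-27/8, mR=-9/2; mL+mR=-63/8 → advance -1; mR−mL=-9/8 → turn -1·90°

0 90/37 90/101 -10755/3737 -12420/3737 -2 7 W
1 45/41 1 -131/82 -86/41 -1 7 N
2 18/17 90/29 -1287/493 -2052/493 -1 6 E
3 9/4 9/4 -27/8 -9/2 -2 6 S
4 90/37 90/101 -10755/3737 -12420/3737 -2 7 W
5 45/41 1 -131/82 -86/41 -1 7 N
6 18/17 90/29 -1287/493 -2052/493 -1 6 E
7 9/4 9/4 -27/8 -9/2 -2 6 S
final -2 7 W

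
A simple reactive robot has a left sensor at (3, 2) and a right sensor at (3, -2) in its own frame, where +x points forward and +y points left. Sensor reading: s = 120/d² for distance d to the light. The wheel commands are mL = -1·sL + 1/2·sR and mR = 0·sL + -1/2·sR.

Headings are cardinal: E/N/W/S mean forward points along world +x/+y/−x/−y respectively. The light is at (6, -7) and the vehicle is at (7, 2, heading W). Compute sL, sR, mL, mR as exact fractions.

120/53 24/25 -2364/1325 -12/25

left sensor world pos  = (4, 0); dL² = 53
right sensor world pos = (4, 4); dR² = 125
sL = 120/53 = 120/53
sR = 120/125 = 24/25
mL = -1·sL + 1/2·sR = -2364/1325
mR = 0·sL + -1/2·sR = -12/25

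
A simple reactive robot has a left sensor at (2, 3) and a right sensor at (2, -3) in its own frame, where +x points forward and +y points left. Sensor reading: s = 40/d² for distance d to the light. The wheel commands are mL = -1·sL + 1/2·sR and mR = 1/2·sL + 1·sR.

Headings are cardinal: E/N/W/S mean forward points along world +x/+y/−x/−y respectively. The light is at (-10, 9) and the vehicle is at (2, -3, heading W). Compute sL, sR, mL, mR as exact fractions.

left sensor world pos  = (0, -6); dL² = 325
right sensor world pos = (0, 0); dR² = 181
sL = 40/325 = 8/65
sR = 40/181 = 40/181
mL = -1·sL + 1/2·sR = -148/11765
mR = 1/2·sL + 1·sR = 3324/11765

8/65 40/181 -148/11765 3324/11765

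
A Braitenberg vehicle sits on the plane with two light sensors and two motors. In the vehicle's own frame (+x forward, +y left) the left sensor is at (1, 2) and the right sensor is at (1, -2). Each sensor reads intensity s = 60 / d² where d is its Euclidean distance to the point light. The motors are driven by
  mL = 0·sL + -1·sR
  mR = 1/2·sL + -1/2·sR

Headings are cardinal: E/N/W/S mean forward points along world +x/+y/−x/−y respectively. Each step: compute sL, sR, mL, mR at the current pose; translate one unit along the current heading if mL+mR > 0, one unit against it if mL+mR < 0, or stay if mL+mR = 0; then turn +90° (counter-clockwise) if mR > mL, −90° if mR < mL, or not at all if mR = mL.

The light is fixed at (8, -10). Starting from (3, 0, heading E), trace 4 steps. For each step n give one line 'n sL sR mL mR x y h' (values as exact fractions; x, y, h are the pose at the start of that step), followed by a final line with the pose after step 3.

n=0: pose=(3,0,E); sL=3/8, sR=3/4; mL=-3/4, mR=-3/16; mL+mR=-15/16 → advance -1; mR−mL=9/16 → turn +1·90°
n=1: pose=(2,0,N); sL=12/37, sR=60/137; mL=-60/137, mR=-288/5069; mL+mR=-2508/5069 → advance -1; mR−mL=1932/5069 → turn +1·90°
n=2: pose=(2,-1,W); sL=30/49, sR=6/17; mL=-6/17, mR=108/833; mL+mR=-186/833 → advance -1; mR−mL=402/833 → turn +1·90°
n=3: pose=(3,-1,S); sL=60/73, sR=60/113; mL=-60/113, mR=1200/8249; mL+mR=-3180/8249 → advance -1; mR−mL=5580/8249 → turn +1·90°

0 3/8 3/4 -3/4 -3/16 3 0 E
1 12/37 60/137 -60/137 -288/5069 2 0 N
2 30/49 6/17 -6/17 108/833 2 -1 W
3 60/73 60/113 -60/113 1200/8249 3 -1 S
final 3 0 E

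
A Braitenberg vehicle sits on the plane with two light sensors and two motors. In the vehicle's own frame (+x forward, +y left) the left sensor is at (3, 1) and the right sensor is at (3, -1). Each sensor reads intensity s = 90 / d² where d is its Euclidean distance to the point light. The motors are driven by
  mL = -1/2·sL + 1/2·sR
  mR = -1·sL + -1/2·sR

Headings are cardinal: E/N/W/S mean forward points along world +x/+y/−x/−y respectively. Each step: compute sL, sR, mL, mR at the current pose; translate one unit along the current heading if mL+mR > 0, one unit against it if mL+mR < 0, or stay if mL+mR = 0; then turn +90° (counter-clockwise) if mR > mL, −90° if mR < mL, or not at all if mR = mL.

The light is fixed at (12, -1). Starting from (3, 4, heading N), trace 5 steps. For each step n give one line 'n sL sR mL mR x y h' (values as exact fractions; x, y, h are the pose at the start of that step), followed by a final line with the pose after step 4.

0 45/82 45/64 405/5248 -4725/5248 3 4 N
1 90/61 2 16/61 -151/61 3 3 E
2 45/41 45/61 -450/2501 -7335/5002 2 3 S
3 18/37 18/41 -36/1517 -1071/1517 2 4 W
4 45/82 45/64 405/5248 -4725/5248 3 4 N
final 3 3 E

n=0: pose=(3,4,N); sL=45/82, sR=45/64; mL=405/5248, mR=-4725/5248; mL+mR=-135/164 → advance -1; mR−mL=-2565/2624 → turn -1·90°
n=1: pose=(3,3,E); sL=90/61, sR=2; mL=16/61, mR=-151/61; mL+mR=-135/61 → advance -1; mR−mL=-167/61 → turn -1·90°
n=2: pose=(2,3,S); sL=45/41, sR=45/61; mL=-450/2501, mR=-7335/5002; mL+mR=-135/82 → advance -1; mR−mL=-6435/5002 → turn -1·90°
n=3: pose=(2,4,W); sL=18/37, sR=18/41; mL=-36/1517, mR=-1071/1517; mL+mR=-27/37 → advance -1; mR−mL=-1035/1517 → turn -1·90°
n=4: pose=(3,4,N); sL=45/82, sR=45/64; mL=405/5248, mR=-4725/5248; mL+mR=-135/164 → advance -1; mR−mL=-2565/2624 → turn -1·90°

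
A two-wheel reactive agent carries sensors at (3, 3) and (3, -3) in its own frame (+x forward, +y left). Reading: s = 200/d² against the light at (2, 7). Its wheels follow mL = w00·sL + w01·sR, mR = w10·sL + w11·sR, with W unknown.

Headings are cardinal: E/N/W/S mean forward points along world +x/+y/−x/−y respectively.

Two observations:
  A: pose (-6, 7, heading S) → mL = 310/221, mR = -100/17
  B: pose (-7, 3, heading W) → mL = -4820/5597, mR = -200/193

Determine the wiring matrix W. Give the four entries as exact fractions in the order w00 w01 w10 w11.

obs A: pose=(-6,7,S) → sL=100/17, sR=20/13, mL=310/221, mR=-100/17
obs B: pose=(-7,3,W) → sL=200/193, sR=40/29, mL=-4820/5597, mR=-200/193
sensor matrix S = [[100/17, 20/13], [200/193, 40/29]]; det S = 8064000/1236937
solve [mL_A; mL_B] = S·[w00; w01] and [mR_A; mR_B] = S·[w10; w11]:
  w00 = 1/2, w01 = -1, w10 = -1, w11 = 0

1/2 -1 -1 0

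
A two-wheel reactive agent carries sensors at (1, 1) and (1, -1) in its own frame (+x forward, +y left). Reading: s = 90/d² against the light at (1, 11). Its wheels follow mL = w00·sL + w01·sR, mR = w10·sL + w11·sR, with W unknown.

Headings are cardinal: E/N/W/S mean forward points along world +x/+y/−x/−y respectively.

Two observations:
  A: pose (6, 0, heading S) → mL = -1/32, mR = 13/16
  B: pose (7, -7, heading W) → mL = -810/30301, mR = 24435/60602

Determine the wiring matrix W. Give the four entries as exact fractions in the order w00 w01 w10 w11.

1/2 -1/2 1/2 1

obs A: pose=(6,0,S) → sL=1/2, sR=9/16, mL=-1/32, mR=13/16
obs B: pose=(7,-7,W) → sL=45/193, sR=45/157, mL=-810/30301, mR=24435/60602
sensor matrix S = [[1/2, 9/16], [45/193, 45/157]]; det S = 5895/484816
solve [mL_A; mL_B] = S·[w00; w01] and [mR_A; mR_B] = S·[w10; w11]:
  w00 = 1/2, w01 = -1/2, w10 = 1/2, w11 = 1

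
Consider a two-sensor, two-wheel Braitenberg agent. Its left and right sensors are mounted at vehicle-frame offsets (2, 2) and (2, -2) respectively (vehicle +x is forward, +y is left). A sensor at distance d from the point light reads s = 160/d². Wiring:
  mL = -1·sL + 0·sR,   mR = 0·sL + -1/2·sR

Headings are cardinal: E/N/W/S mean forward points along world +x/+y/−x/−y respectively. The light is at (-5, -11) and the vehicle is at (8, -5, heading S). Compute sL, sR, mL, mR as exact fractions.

left sensor world pos  = (10, -7); dL² = 241
right sensor world pos = (6, -7); dR² = 137
sL = 160/241 = 160/241
sR = 160/137 = 160/137
mL = -1·sL + 0·sR = -160/241
mR = 0·sL + -1/2·sR = -80/137

160/241 160/137 -160/241 -80/137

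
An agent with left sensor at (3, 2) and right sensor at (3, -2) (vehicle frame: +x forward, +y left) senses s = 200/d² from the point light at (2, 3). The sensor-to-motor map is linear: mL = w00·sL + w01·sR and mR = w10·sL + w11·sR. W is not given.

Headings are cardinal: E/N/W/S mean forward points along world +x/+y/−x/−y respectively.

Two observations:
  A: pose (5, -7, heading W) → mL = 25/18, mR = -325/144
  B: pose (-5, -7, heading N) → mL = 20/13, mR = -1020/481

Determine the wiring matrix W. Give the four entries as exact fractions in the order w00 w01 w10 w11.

obs A: pose=(5,-7,W) → sL=25/18, sR=25/8, mL=25/18, mR=-325/144
obs B: pose=(-5,-7,N) → sL=20/13, sR=100/37, mL=20/13, mR=-1020/481
sensor matrix S = [[25/18, 25/8], [20/13, 100/37]]; det S = -9125/8658
solve [mL_A; mL_B] = S·[w00; w01] and [mR_A; mR_B] = S·[w10; w11]:
  w00 = 1, w01 = 0, w10 = -1/2, w11 = -1/2

1 0 -1/2 -1/2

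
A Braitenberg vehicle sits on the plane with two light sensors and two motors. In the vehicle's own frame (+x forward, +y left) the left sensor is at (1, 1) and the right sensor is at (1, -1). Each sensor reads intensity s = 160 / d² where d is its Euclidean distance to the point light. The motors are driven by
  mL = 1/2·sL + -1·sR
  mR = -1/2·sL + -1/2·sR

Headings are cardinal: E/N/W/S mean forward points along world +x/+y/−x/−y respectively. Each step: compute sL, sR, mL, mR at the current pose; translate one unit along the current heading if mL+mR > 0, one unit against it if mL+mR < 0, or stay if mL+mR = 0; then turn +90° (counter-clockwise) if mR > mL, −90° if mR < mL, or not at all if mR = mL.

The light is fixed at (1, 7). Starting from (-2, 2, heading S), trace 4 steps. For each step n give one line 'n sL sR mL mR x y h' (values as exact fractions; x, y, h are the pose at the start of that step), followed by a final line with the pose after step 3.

0 4 40/13 -14/13 -46/13 -2 2 S
1 160/41 32/5 -912/205 -1056/205 -2 3 W
2 80/9 16 -104/9 -112/9 -1 3 N
3 160/17 160/37 240/629 -4320/629 -1 2 E
final -2 2 S

n=0: pose=(-2,2,S); sL=4, sR=40/13; mL=-14/13, mR=-46/13; mL+mR=-60/13 → advance -1; mR−mL=-32/13 → turn -1·90°
n=1: pose=(-2,3,W); sL=160/41, sR=32/5; mL=-912/205, mR=-1056/205; mL+mR=-48/5 → advance -1; mR−mL=-144/205 → turn -1·90°
n=2: pose=(-1,3,N); sL=80/9, sR=16; mL=-104/9, mR=-112/9; mL+mR=-24 → advance -1; mR−mL=-8/9 → turn -1·90°
n=3: pose=(-1,2,E); sL=160/17, sR=160/37; mL=240/629, mR=-4320/629; mL+mR=-240/37 → advance -1; mR−mL=-4560/629 → turn -1·90°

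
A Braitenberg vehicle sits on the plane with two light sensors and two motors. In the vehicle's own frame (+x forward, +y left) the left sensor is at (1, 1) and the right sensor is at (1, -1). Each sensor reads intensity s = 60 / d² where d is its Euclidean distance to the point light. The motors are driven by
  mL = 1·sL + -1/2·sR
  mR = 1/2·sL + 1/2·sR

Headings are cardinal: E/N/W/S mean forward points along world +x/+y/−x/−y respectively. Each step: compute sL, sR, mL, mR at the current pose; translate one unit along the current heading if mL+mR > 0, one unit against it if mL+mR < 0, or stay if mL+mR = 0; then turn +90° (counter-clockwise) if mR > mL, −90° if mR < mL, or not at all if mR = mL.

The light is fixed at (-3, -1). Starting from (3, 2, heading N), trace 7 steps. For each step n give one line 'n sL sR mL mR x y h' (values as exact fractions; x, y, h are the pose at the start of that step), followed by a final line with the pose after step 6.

n=0: pose=(3,2,N); sL=60/41, sR=12/13; mL=534/533, mR=636/533; mL+mR=90/41 → advance +1; mR−mL=102/533 → turn +1·90°
n=1: pose=(3,3,W); sL=30/17, sR=6/5; mL=99/85, mR=126/85; mL+mR=45/17 → advance +1; mR−mL=27/85 → turn +1·90°
n=2: pose=(2,3,S); sL=4/3, sR=12/5; mL=2/15, mR=28/15; mL+mR=2 → advance +1; mR−mL=26/15 → turn +1·90°
n=3: pose=(2,2,E); sL=15/13, sR=3/2; mL=21/52, mR=69/52; mL+mR=45/26 → advance +1; mR−mL=12/13 → turn +1·90°
n=4: pose=(3,2,N); sL=60/41, sR=12/13; mL=534/533, mR=636/533; mL+mR=90/41 → advance +1; mR−mL=102/533 → turn +1·90°
n=5: pose=(3,3,W); sL=30/17, sR=6/5; mL=99/85, mR=126/85; mL+mR=45/17 → advance +1; mR−mL=27/85 → turn +1·90°
n=6: pose=(2,3,S); sL=4/3, sR=12/5; mL=2/15, mR=28/15; mL+mR=2 → advance +1; mR−mL=26/15 → turn +1·90°

0 60/41 12/13 534/533 636/533 3 2 N
1 30/17 6/5 99/85 126/85 3 3 W
2 4/3 12/5 2/15 28/15 2 3 S
3 15/13 3/2 21/52 69/52 2 2 E
4 60/41 12/13 534/533 636/533 3 2 N
5 30/17 6/5 99/85 126/85 3 3 W
6 4/3 12/5 2/15 28/15 2 3 S
final 2 2 E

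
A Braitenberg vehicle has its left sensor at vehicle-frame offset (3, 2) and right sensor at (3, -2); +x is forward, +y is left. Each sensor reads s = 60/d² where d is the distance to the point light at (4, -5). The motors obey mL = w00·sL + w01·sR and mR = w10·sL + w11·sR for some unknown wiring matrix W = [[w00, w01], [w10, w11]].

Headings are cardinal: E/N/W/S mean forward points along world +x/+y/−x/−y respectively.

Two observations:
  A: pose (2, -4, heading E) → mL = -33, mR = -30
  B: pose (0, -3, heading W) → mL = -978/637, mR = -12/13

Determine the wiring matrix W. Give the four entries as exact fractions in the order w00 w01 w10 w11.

-1/2 -1 0 -1

obs A: pose=(2,-4,E) → sL=6, sR=30, mL=-33, mR=-30
obs B: pose=(0,-3,W) → sL=60/49, sR=12/13, mL=-978/637, mR=-12/13
sensor matrix S = [[6, 30], [60/49, 12/13]]; det S = -19872/637
solve [mL_A; mL_B] = S·[w00; w01] and [mR_A; mR_B] = S·[w10; w11]:
  w00 = -1/2, w01 = -1, w10 = 0, w11 = -1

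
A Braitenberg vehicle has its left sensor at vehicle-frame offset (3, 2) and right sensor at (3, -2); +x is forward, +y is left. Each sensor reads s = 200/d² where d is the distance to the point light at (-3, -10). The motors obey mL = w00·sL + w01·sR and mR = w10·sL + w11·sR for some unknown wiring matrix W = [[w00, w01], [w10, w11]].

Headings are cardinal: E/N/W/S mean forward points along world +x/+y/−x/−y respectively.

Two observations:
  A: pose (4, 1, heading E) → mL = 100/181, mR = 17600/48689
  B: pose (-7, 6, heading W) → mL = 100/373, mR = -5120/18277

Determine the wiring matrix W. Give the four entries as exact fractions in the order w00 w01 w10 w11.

obs A: pose=(4,1,E) → sL=200/269, sR=200/181, mL=100/181, mR=17600/48689
obs B: pose=(-7,6,W) → sL=40/49, sR=200/373, mL=100/373, mR=-5120/18277
sensor matrix S = [[200/269, 200/181], [40/49, 200/373]]; det S = -447936000/889888853
solve [mL_A; mL_B] = S·[w00; w01] and [mR_A; mR_B] = S·[w10; w11]:
  w00 = 0, w01 = 1/2, w10 = -1, w11 = 1

0 1/2 -1 1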